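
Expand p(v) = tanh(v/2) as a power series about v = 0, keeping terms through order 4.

p(0) = 0
p′(0) = 1/2
p′′(0) = 0
p′′′(0) = -1/4
p^(4)(0) = 0

-v^3/24 + v/2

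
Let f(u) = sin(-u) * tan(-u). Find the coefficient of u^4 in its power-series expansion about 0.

Expand each factor separately, then convolve coefficients.
[u^0] = 0;  [u^1] = 0;  [u^2] = 1;  [u^3] = 0;  [u^4] = 1/6.

1/6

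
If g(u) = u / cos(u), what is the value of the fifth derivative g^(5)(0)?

25

Invert the denominator's series and multiply.
From the series, [u^5] g = 5/24; multiply by 5! = 120 to get 25.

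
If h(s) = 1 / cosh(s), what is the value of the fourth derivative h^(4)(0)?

Invert the denominator's series and multiply.
The coefficient of s^4 in the expansion is 5/24, so h^(4)(0) = 4! * (5/24) = 5.

5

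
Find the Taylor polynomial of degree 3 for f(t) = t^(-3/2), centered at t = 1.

-35*(t - 1)^3/16 + 15*(t - 1)^2/8 - 3*(t - 1)/2 + 1

[(t - 1)^0] = 1;  [(t - 1)^1] = -3/2;  [(t - 1)^2] = 15/8;  [(t - 1)^3] = -35/16.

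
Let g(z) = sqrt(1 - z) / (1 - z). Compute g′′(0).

3/4

Expand each factor separately, then convolve coefficients.
The coefficient of z^2 in the expansion is 3/8, so g′′(0) = 2! * (3/8) = 3/4.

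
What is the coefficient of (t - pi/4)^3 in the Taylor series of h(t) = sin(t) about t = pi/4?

-sqrt(2)/12

Compute the successive derivatives at the expansion point and divide by k!.
h(pi/4) = sqrt(2)/2
h′(pi/4) = sqrt(2)/2
h′′(pi/4) = -sqrt(2)/2
h′′′(pi/4) = -sqrt(2)/2
So c_3 = h′′′(pi/4)/3! = -sqrt(2)/12.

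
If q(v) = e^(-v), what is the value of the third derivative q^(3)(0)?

The coefficient of v^3 in the expansion is -1/6, so q′′′(0) = 3! * (-1/6) = -1.

-1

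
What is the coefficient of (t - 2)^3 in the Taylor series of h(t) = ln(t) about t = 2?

h(2) = ln(2)
h′(2) = 1/2
h′′(2) = -1/4
h′′′(2) = 1/4
So c_3 = h′′′(2)/3! = 1/24.

1/24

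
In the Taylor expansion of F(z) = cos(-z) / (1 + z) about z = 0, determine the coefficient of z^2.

1/2

Multiply the two series term by term and collect like powers.
F(0) = 1
F′(0) = -1
F′′(0) = 1
So c_2 = F′′(0)/2! = 1/2.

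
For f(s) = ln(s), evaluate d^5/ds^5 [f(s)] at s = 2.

Compute the successive derivatives at the expansion point and divide by k!.
From the series, [(s - 2)^5] f = 1/160; multiply by 5! = 120 to get 3/4.

3/4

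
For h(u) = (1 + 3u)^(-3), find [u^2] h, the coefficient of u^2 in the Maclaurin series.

54

Apply the Taylor formula c_k = f^(k)(a)/k!.
h(0) = 1
h′(0) = -9
h′′(0) = 108
So c_2 = h′′(0)/2! = 54.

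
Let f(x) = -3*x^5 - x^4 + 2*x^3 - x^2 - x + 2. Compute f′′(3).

-1694

The coefficient of (x - 3)^2 in the expansion is -847, so f′′(3) = 2! * (-847) = -1694.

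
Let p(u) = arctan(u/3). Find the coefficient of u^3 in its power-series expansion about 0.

-1/81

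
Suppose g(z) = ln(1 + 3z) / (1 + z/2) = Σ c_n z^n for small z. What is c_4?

-105/4

Take the Cauchy product of the two expansions.
g(0) = 0
g′(0) = 3
g′′(0) = -12
g′′′(0) = 72
g^(4)(0) = -630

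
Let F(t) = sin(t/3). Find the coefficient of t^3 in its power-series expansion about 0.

-1/162

F(0) = 0
F′(0) = 1/3
F′′(0) = 0
F′′′(0) = -1/27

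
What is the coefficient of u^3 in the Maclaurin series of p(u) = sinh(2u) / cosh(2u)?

-8/3

Write the quotient as an unknown series and match coefficients against numerator = denominator · series.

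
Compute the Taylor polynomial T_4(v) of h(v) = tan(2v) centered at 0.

8*v^3/3 + 2*v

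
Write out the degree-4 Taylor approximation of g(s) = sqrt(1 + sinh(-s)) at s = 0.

-31*s^4/384 - 7*s^3/48 - s^2/8 - s/2 + 1

Substitute the inner expansion into the outer series and collect powers.
g(0) = 1
g′(0) = -1/2
g′′(0) = -1/4
g′′′(0) = -7/8
g^(4)(0) = -31/16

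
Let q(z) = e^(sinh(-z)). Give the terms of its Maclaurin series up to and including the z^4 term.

Plug the Maclaurin series of the inner function into that of the outer and collect terms.
q(0) = 1
q′(0) = -1
q′′(0) = 1
q′′′(0) = -2
q^(4)(0) = 5

5*z^4/24 - z^3/3 + z^2/2 - z + 1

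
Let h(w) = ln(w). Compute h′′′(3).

2/27

From the series, [(w - 3)^3] h = 1/81; multiply by 3! = 6 to get 2/27.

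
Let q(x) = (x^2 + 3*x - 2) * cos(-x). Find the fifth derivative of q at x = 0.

Shift and add copies of the series according to the polynomial's terms.
From the series, [x^5] q = 1/8; multiply by 5! = 120 to get 15.

15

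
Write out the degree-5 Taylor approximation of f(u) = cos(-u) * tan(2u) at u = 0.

181*u^5/60 + 5*u^3/3 + 2*u

Expand each factor separately, then convolve coefficients.
f(0) = 0
f′(0) = 2
f′′(0) = 0
f′′′(0) = 10
f^(4)(0) = 0
f^(5)(0) = 362
Then c_k = f^(k)(0)/k! gives each Taylor coefficient.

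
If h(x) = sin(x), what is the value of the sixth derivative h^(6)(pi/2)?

From the series, [(x - pi/2)^6] h = -1/720; multiply by 6! = 720 to get -1.

-1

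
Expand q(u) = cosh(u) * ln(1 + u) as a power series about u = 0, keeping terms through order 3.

5*u^3/6 - u^2/2 + u

Write out both Maclaurin series and multiply, keeping only the needed powers.
q(0) = 0
q′(0) = 1
q′′(0) = -1
q′′′(0) = 5
The Taylor polynomial is Σ q^(k)(0)/k! · u^k.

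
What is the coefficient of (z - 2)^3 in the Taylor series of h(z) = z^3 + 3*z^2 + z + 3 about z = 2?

1

h(2) = 25
h′(2) = 25
h′′(2) = 18
h′′′(2) = 6
So c_3 = h′′′(2)/3! = 1.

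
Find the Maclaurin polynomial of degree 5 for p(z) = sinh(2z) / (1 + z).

18*z^5/5 - 10*z^4/3 + 10*z^3/3 - 2*z^2 + 2*z

Expand each factor separately, then convolve coefficients.
p(0) = 0
p′(0) = 2
p′′(0) = -4
p′′′(0) = 20
p^(4)(0) = -80
p^(5)(0) = 432
Then c_k = p^(k)(0)/k! gives each Taylor coefficient.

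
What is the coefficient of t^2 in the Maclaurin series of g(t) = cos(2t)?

-2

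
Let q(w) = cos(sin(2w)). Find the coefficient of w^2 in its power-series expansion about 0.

Compose series: expand the inner function first, then feed it into the outer expansion.
q(0) = 1
q′(0) = 0
q′′(0) = -4
So c_2 = q′′(0)/2! = -2.

-2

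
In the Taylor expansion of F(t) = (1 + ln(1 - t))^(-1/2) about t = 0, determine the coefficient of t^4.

Substitute the inner expansion into the outer series and collect powers.

155/128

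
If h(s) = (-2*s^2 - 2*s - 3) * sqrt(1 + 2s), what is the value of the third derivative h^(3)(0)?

Shift and add copies of the series according to the polynomial's terms.
The coefficient of s^3 in the expansion is -5/2, so h′′′(0) = 3! * (-5/2) = -15.

-15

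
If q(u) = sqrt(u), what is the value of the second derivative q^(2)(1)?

The coefficient of (u - 1)^2 in the expansion is -1/8, so q′′(1) = 2! * (-1/8) = -1/4.

-1/4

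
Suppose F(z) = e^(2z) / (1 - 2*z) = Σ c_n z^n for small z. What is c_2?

Expand 1/(denominator) as a geometric series and multiply by the numerator's series.
F(0) = 1
F′(0) = 4
F′′(0) = 20
So c_2 = F′′(0)/2! = 10.

10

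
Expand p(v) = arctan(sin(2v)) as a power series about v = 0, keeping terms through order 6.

Let u equal the inner series; expand the outer function in u and truncate.
p(0) = 0
p′(0) = 2
p′′(0) = 0
p′′′(0) = -24
p^(4)(0) = 0
p^(5)(0) = 1440
p^(6)(0) = 0
Then c_k = p^(k)(0)/k! gives each Taylor coefficient.

12*v^5 - 4*v^3 + 2*v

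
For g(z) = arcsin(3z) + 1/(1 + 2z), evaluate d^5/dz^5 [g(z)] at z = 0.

-1653

Add the two expansions coefficient-wise.
From the series, [z^5] g = -551/40; multiply by 5! = 120 to get -1653.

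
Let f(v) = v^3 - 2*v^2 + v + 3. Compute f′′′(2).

6

From the series, [(v - 2)^3] f = 1; multiply by 3! = 6 to get 6.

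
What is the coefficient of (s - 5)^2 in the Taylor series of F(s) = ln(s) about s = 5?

-1/50

Differentiate repeatedly and evaluate at the center.
F(5) = ln(5)
F′(5) = 1/5
F′′(5) = -1/25
Dividing each by k! gives the coefficients c_0, ..., c_2.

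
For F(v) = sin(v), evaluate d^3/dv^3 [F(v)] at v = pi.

From the series, [(v - pi)^3] F = 1/6; multiply by 3! = 6 to get 1.

1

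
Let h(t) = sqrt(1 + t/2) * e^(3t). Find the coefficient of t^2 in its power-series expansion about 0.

Take the Cauchy product of the two expansions.
[t^0] = 1;  [t^1] = 13/4;  [t^2] = 167/32.

167/32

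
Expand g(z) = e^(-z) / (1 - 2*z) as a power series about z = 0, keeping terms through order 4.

Expand 1/(denominator) as a geometric series and multiply by the numerator's series.
[z^0] = 1;  [z^1] = 1;  [z^2] = 5/2;  [z^3] = 29/6;  [z^4] = 233/24.

233*z^4/24 + 29*z^3/6 + 5*z^2/2 + z + 1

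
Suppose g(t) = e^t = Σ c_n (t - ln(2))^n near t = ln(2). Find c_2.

Use the known series and substitute for the argument.

1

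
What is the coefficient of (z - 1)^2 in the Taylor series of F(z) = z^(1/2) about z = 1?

-1/8

c_2 = F′′(1)/2! = -1/8.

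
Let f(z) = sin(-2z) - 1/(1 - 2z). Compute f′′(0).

Expand each term separately and add.
The coefficient of z^2 in the expansion is -4, so f′′(0) = 2! * (-4) = -8.

-8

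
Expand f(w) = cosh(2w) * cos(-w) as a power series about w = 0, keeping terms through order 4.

-7*w^4/24 + 3*w^2/2 + 1

Write out both Maclaurin series and multiply, keeping only the needed powers.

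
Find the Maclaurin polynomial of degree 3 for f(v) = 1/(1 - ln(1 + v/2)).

Plug the Maclaurin series of the inner function into that of the outer and collect terms.
f(0) = 1
f′(0) = 1/2
f′′(0) = 1/4
f′′′(0) = 1/4
Then c_k = f^(k)(0)/k! gives each Taylor coefficient.

v^3/24 + v^2/8 + v/2 + 1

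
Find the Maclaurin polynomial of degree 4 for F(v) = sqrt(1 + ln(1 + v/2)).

-143*v^4/6144 + 17*v^3/384 - 3*v^2/32 + v/4 + 1

Let u equal the inner series; expand the outer function in u and truncate.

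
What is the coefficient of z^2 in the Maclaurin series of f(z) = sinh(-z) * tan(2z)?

Write out both Maclaurin series and multiply, keeping only the needed powers.
[z^0] = 0;  [z^1] = 0;  [z^2] = -2.
So c_2 = f′′(0)/2! = -2.

-2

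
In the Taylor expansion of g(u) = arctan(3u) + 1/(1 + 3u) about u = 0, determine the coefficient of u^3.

Add the two expansions coefficient-wise.
g(0) = 1
g′(0) = 0
g′′(0) = 18
g′′′(0) = -216
Then c_k = g^(k)(0)/k! gives each Taylor coefficient.

-36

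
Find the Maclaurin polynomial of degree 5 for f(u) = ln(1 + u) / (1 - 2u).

391*u^5/30 + 77*u^4/12 + 10*u^3/3 + 3*u^2/2 + u

Take the Cauchy product of the two expansions.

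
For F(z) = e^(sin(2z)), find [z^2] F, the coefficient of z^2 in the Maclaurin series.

2

Let u equal the inner series; expand the outer function in u and truncate.
F(0) = 1
F′(0) = 2
F′′(0) = 4
So c_2 = F′′(0)/2! = 2.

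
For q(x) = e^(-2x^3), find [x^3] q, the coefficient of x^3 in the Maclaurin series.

-2

Apply the Taylor formula c_k = f^(k)(a)/k!.
q(0) = 1
q′(0) = 0
q′′(0) = 0
q′′′(0) = -12
So c_3 = q′′′(0)/3! = -2.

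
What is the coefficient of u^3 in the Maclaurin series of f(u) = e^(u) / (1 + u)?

-1/3

Multiply the two series term by term and collect like powers.
f(0) = 1
f′(0) = 0
f′′(0) = 1
f′′′(0) = -2
So c_3 = f′′′(0)/3! = -1/3.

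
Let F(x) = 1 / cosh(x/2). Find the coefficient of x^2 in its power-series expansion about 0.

Invert the denominator's series and multiply.

-1/8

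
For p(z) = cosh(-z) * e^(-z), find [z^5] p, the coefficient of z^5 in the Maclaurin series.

-2/15

Multiply the two series term by term and collect like powers.
p(0) = 1
p′(0) = -1
p′′(0) = 2
p′′′(0) = -4
p^(4)(0) = 8
p^(5)(0) = -16
So c_5 = p^(5)(0)/5! = -2/15.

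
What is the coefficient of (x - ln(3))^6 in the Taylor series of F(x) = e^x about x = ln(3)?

1/240

F(ln(3)) = 3
F′(ln(3)) = 3
F′′(ln(3)) = 3
F′′′(ln(3)) = 3
F^(4)(ln(3)) = 3
F^(5)(ln(3)) = 3
F^(6)(ln(3)) = 3
The Taylor polynomial is Σ F^(k)(ln(3))/k! · (x - ln(3))^k.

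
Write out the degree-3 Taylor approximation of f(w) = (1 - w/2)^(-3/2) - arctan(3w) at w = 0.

1187*w^3/128 + 15*w^2/32 - 9*w/4 + 1

Combine the two series term by term.
f(0) = 1
f′(0) = -9/4
f′′(0) = 15/16
f′′′(0) = 3561/64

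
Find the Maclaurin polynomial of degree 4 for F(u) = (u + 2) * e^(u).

u^4/4 + 5*u^3/6 + 2*u^2 + 3*u + 2

Multiply each power in the prefactor through the base expansion.
F(0) = 2
F′(0) = 3
F′′(0) = 4
F′′′(0) = 5
F^(4)(0) = 6
Then c_k = F^(k)(0)/k! gives each Taylor coefficient.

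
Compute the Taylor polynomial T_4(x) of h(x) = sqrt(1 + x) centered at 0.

-5*x^4/128 + x^3/16 - x^2/8 + x/2 + 1

h(0) = 1
h′(0) = 1/2
h′′(0) = -1/4
h′′′(0) = 3/8
h^(4)(0) = -15/16
Then c_k = h^(k)(0)/k! gives each Taylor coefficient.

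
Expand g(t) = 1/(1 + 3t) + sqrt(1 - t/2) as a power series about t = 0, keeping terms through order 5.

-1990663*t^5/8192 + 165883*t^4/2048 - 3457*t^3/128 + 287*t^2/32 - 13*t/4 + 2

Combine the two series term by term.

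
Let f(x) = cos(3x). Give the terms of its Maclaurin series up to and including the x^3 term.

1 - 9*x^2/2

f(0) = 1
f′(0) = 0
f′′(0) = -9
f′′′(0) = 0
Dividing each by k! gives the coefficients c_0, ..., c_3.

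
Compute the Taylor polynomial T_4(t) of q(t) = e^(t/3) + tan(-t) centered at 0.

Expand each term separately and add.
q(0) = 1
q′(0) = -2/3
q′′(0) = 1/9
q′′′(0) = -53/27
q^(4)(0) = 1/81

t^4/1944 - 53*t^3/162 + t^2/18 - 2*t/3 + 1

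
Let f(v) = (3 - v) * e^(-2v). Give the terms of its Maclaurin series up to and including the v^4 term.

10*v^4/3 - 6*v^3 + 8*v^2 - 7*v + 3

Multiply each power in the prefactor through the base expansion.
f(0) = 3
f′(0) = -7
f′′(0) = 16
f′′′(0) = -36
f^(4)(0) = 80
Then c_k = f^(k)(0)/k! gives each Taylor coefficient.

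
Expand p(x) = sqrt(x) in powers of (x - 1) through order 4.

-5*(x - 1)^4/128 + (x - 1)^3/16 - (x - 1)^2/8 + (x - 1)/2 + 1

Compute the successive derivatives at the expansion point and divide by k!.
p(1) = 1
p′(1) = 1/2
p′′(1) = -1/4
p′′′(1) = 3/8
p^(4)(1) = -15/16
Then c_k = p^(k)(1)/k! gives each Taylor coefficient.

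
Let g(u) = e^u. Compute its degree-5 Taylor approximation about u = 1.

[(u - 1)^0] = e;  [(u - 1)^1] = e;  [(u - 1)^2] = e/2;  [(u - 1)^3] = e/6;  [(u - 1)^4] = e/24;  [(u - 1)^5] = e/120.

e*(u - 1)^5/120 + e*(u - 1)^4/24 + e*(u - 1)^3/6 + e*(u - 1)^2/2 + e*(u - 1) + e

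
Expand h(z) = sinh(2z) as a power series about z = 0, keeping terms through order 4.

Apply the Taylor formula c_k = f^(k)(a)/k!.

4*z^3/3 + 2*z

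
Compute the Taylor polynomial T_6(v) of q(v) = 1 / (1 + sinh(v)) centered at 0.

Expand as Σ (-1)^k u^k with u equal to the inner function's series.
q(0) = 1
q′(0) = -1
q′′(0) = 2
q′′′(0) = -7
q^(4)(0) = 32
q^(5)(0) = -181
q^(6)(0) = 1232
Dividing each by k! gives the coefficients c_0, ..., c_6.

77*v^6/45 - 181*v^5/120 + 4*v^4/3 - 7*v^3/6 + v^2 - v + 1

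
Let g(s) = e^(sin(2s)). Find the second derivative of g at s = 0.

4

Let u equal the inner series; expand the outer function in u and truncate.
The coefficient of s^2 in the expansion is 2, so g′′(0) = 2! * (2) = 4.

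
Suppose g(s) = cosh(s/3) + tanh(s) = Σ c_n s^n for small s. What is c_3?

Add the two expansions coefficient-wise.
g(0) = 1
g′(0) = 1
g′′(0) = 1/9
g′′′(0) = -2
So c_3 = g′′′(0)/3! = -1/3.

-1/3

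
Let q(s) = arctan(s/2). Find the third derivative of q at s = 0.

Compute the successive derivatives at the expansion point and divide by k!.
From the series, [s^3] q = -1/24; multiply by 3! = 6 to get -1/4.

-1/4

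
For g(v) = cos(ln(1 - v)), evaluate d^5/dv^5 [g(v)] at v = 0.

-40

Substitute the inner expansion into the outer series and collect powers.
The coefficient of v^5 in the expansion is -1/3, so g^(5)(0) = 5! * (-1/3) = -40.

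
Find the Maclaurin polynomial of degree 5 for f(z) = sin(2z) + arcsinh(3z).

2219*z^5/120 - 35*z^3/6 + 5*z

Add the two expansions coefficient-wise.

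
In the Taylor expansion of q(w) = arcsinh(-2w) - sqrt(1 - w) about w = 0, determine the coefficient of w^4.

5/128

Add the two expansions coefficient-wise.
So c_4 = q^(4)(0)/4! = 5/128.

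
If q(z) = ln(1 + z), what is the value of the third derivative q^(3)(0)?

Apply the Taylor formula c_k = f^(k)(a)/k!.
From the series, [z^3] q = 1/3; multiply by 3! = 6 to get 2.

2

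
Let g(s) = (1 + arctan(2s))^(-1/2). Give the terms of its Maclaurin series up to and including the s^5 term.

Let u equal the inner series; expand the outer function in u and truncate.
g(0) = 1
g′(0) = -1
g′′(0) = 3
g′′′(0) = -7
g^(4)(0) = 9
g^(5)(0) = -129
Then c_k = g^(k)(0)/k! gives each Taylor coefficient.

-43*s^5/40 + 3*s^4/8 - 7*s^3/6 + 3*s^2/2 - s + 1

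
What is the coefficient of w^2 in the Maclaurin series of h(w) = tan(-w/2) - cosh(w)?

-1/2

Expand each term separately and add.
h(0) = -1
h′(0) = -1/2
h′′(0) = -1
So c_2 = h′′(0)/2! = -1/2.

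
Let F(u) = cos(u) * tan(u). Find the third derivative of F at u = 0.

Expand each factor separately, then convolve coefficients.
The coefficient of u^3 in the expansion is -1/6, so F′′′(0) = 3! * (-1/6) = -1.

-1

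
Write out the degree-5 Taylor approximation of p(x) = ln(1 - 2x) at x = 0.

-32*x^5/5 - 4*x^4 - 8*x^3/3 - 2*x^2 - 2*x

[x^0] = 0;  [x^1] = -2;  [x^2] = -2;  [x^3] = -8/3;  [x^4] = -4;  [x^5] = -32/5.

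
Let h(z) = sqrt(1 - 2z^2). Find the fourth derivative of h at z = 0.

The coefficient of z^4 in the expansion is -1/2, so h^(4)(0) = 4! * (-1/2) = -12.

-12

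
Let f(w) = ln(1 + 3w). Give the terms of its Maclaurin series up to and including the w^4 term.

-81*w^4/4 + 9*w^3 - 9*w^2/2 + 3*w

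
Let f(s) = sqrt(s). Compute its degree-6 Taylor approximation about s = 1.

f(1) = 1
f′(1) = 1/2
f′′(1) = -1/4
f′′′(1) = 3/8
f^(4)(1) = -15/16
f^(5)(1) = 105/32
f^(6)(1) = -945/64
Then c_k = f^(k)(1)/k! gives each Taylor coefficient.

-21*(s - 1)^6/1024 + 7*(s - 1)^5/256 - 5*(s - 1)^4/128 + (s - 1)^3/16 - (s - 1)^2/8 + (s - 1)/2 + 1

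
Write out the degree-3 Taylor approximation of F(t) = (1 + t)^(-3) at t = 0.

-10*t^3 + 6*t^2 - 3*t + 1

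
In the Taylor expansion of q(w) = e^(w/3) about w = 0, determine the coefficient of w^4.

1/1944

q(0) = 1
q′(0) = 1/3
q′′(0) = 1/9
q′′′(0) = 1/27
q^(4)(0) = 1/81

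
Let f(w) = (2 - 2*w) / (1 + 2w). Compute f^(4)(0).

1152

Multiply each power in the prefactor through the base expansion.
The coefficient of w^4 in the expansion is 48, so f^(4)(0) = 4! * (48) = 1152.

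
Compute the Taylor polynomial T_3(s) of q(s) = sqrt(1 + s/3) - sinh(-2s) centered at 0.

577*s^3/432 - s^2/72 + 13*s/6 + 1

Expand each term separately and add.
[s^0] = 1;  [s^1] = 13/6;  [s^2] = -1/72;  [s^3] = 577/432.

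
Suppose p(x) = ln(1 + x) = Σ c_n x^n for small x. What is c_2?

Differentiate repeatedly and evaluate at the center.
[x^0] = 0;  [x^1] = 1;  [x^2] = -1/2.

-1/2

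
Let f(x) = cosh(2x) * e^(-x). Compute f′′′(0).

Multiply the two series term by term and collect like powers.
From the series, [x^3] f = -13/6; multiply by 3! = 6 to get -13.

-13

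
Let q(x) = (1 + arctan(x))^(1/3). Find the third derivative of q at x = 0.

-8/27

Compose series: expand the inner function first, then feed it into the outer expansion.
From the series, [x^3] q = -4/81; multiply by 3! = 6 to get -8/27.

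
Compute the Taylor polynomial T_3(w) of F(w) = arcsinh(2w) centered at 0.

-4*w^3/3 + 2*w

F(0) = 0
F′(0) = 2
F′′(0) = 0
F′′′(0) = -8
The Taylor polynomial is Σ F^(k)(0)/k! · w^k.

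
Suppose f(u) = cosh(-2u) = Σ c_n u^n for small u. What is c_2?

2

[u^0] = 1;  [u^1] = 0;  [u^2] = 2.
So c_2 = f′′(0)/2! = 2.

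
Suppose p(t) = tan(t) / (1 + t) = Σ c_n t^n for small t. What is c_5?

22/15

Expand each factor separately, then convolve coefficients.
p(0) = 0
p′(0) = 1
p′′(0) = -2
p′′′(0) = 8
p^(4)(0) = -32
p^(5)(0) = 176
Then c_k = p^(k)(0)/k! gives each Taylor coefficient.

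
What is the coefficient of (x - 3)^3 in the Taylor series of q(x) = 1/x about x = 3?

-1/81

[(x - 3)^0] = 1/3;  [(x - 3)^1] = -1/9;  [(x - 3)^2] = 1/27;  [(x - 3)^3] = -1/81.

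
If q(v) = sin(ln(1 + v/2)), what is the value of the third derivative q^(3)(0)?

1/8

Substitute the inner expansion into the outer series and collect powers.
The coefficient of v^3 in the expansion is 1/48, so q′′′(0) = 3! * (1/48) = 1/8.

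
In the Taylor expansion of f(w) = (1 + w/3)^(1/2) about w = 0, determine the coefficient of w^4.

[w^0] = 1;  [w^1] = 1/6;  [w^2] = -1/72;  [w^3] = 1/432;  [w^4] = -5/10368.

-5/10368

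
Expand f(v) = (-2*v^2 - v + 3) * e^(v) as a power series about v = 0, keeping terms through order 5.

Multiply each power in the prefactor through the base expansion.
f(0) = 3
f′(0) = 2
f′′(0) = -3
f′′′(0) = -12
f^(4)(0) = -25
f^(5)(0) = -42

-7*v^5/20 - 25*v^4/24 - 2*v^3 - 3*v^2/2 + 2*v + 3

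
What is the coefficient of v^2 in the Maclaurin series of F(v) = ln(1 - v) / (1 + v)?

1/2

Write out both Maclaurin series and multiply, keeping only the needed powers.
F(0) = 0
F′(0) = -1
F′′(0) = 1
The Taylor polynomial is Σ F^(k)(0)/k! · v^k.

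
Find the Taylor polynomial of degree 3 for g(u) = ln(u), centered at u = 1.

Compute the successive derivatives at the expansion point and divide by k!.
[(u - 1)^0] = 0;  [(u - 1)^1] = 1;  [(u - 1)^2] = -1/2;  [(u - 1)^3] = 1/3.

(u - 1)^3/3 - (u - 1)^2/2 + (u - 1)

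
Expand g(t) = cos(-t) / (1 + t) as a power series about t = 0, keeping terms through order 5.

Write out both Maclaurin series and multiply, keeping only the needed powers.
g(0) = 1
g′(0) = -1
g′′(0) = 1
g′′′(0) = -3
g^(4)(0) = 13
g^(5)(0) = -65
The Taylor polynomial is Σ g^(k)(0)/k! · t^k.

-13*t^5/24 + 13*t^4/24 - t^3/2 + t^2/2 - t + 1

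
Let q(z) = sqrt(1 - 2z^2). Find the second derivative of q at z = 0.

-2

The coefficient of z^2 in the expansion is -1, so q′′(0) = 2! * (-1) = -2.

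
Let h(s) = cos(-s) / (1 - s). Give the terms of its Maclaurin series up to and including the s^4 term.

13*s^4/24 + s^3/2 + s^2/2 + s + 1

Take the Cauchy product of the two expansions.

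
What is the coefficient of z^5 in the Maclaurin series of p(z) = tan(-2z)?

p(0) = 0
p′(0) = -2
p′′(0) = 0
p′′′(0) = -16
p^(4)(0) = 0
p^(5)(0) = -512
Dividing each by k! gives the coefficients c_0, ..., c_5.

-64/15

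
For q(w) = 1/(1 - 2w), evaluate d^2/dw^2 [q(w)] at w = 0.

From the series, [w^2] q = 4; multiply by 2! = 2 to get 8.

8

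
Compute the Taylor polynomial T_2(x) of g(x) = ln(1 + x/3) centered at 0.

g(0) = 0
g′(0) = 1/3
g′′(0) = -1/9

-x^2/18 + x/3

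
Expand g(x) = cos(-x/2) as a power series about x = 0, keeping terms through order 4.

x^4/384 - x^2/8 + 1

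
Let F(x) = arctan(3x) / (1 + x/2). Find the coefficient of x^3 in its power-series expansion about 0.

Multiply the two series term by term and collect like powers.
F(0) = 0
F′(0) = 3
F′′(0) = -3
F′′′(0) = -99/2

-33/4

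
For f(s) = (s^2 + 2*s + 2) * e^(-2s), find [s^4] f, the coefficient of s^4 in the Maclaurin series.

2/3

Shift and add copies of the series according to the polynomial's terms.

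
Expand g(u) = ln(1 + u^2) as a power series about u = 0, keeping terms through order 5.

-u^4/2 + u^2

Use the known series and substitute for the argument.
[u^0] = 0;  [u^1] = 0;  [u^2] = 1;  [u^3] = 0;  [u^4] = -1/2;  [u^5] = 0.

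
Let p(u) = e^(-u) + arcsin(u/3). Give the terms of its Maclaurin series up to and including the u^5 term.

Add the two expansions coefficient-wise.
[u^0] = 1;  [u^1] = -2/3;  [u^2] = 1/2;  [u^3] = -13/81;  [u^4] = 1/24;  [u^5] = -13/1620.

-13*u^5/1620 + u^4/24 - 13*u^3/81 + u^2/2 - 2*u/3 + 1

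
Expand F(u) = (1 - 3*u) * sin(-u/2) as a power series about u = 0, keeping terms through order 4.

-u^4/16 + u^3/48 + 3*u^2/2 - u/2

Shift and add copies of the series according to the polynomial's terms.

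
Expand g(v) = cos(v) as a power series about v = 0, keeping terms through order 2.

1 - v^2/2

g(0) = 1
g′(0) = 0
g′′(0) = -1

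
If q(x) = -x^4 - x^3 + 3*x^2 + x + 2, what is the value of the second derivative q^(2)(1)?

-12

The coefficient of (x - 1)^2 in the expansion is -6, so q′′(1) = 2! * (-6) = -12.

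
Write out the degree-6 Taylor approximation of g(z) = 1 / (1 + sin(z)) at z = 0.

17*z^6/45 - 61*z^5/120 + 2*z^4/3 - 5*z^3/6 + z^2 - z + 1

Expand as Σ (-1)^k u^k with u equal to the inner function's series.
g(0) = 1
g′(0) = -1
g′′(0) = 2
g′′′(0) = -5
g^(4)(0) = 16
g^(5)(0) = -61
g^(6)(0) = 272
Then c_k = g^(k)(0)/k! gives each Taylor coefficient.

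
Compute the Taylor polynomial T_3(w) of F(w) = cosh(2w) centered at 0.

F(0) = 1
F′(0) = 0
F′′(0) = 4
F′′′(0) = 0
Dividing each by k! gives the coefficients c_0, ..., c_3.

2*w^2 + 1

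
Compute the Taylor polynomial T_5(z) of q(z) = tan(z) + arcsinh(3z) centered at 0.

Add the two expansions coefficient-wise.
q(0) = 0
q′(0) = 4
q′′(0) = 0
q′′′(0) = -25
q^(4)(0) = 0
q^(5)(0) = 2203

2203*z^5/120 - 25*z^3/6 + 4*z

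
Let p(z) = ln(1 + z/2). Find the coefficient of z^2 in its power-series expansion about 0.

-1/8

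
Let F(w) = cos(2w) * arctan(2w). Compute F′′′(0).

Take the Cauchy product of the two expansions.
The coefficient of w^3 in the expansion is -20/3, so F′′′(0) = 3! * (-20/3) = -40.

-40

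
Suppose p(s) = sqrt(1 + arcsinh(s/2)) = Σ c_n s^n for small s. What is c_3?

Substitute the inner expansion into the outer series and collect powers.
p(0) = 1
p′(0) = 1/4
p′′(0) = -1/16
p′′′(0) = -1/64
So c_3 = p′′′(0)/3! = -1/384.

-1/384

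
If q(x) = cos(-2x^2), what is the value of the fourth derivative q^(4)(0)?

The coefficient of x^4 in the expansion is -2, so q^(4)(0) = 4! * (-2) = -48.

-48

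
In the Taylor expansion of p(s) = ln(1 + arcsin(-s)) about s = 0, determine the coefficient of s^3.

-1/2

Compose series: expand the inner function first, then feed it into the outer expansion.
p(0) = 0
p′(0) = -1
p′′(0) = -1
p′′′(0) = -3
Dividing each by k! gives the coefficients c_0, ..., c_3.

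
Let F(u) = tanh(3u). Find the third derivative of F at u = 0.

Use the known series and substitute for the argument.
The coefficient of u^3 in the expansion is -9, so F′′′(0) = 3! * (-9) = -54.

-54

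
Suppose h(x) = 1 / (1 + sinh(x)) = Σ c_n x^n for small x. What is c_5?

-181/120

Use the geometric series for the reciprocal, then substitute.
[x^0] = 1;  [x^1] = -1;  [x^2] = 1;  [x^3] = -7/6;  [x^4] = 4/3;  [x^5] = -181/120.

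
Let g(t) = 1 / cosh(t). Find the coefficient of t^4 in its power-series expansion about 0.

Invert the denominator's series and multiply.
[t^0] = 1;  [t^1] = 0;  [t^2] = -1/2;  [t^3] = 0;  [t^4] = 5/24.

5/24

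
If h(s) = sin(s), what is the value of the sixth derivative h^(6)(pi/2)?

-1

The coefficient of (s - pi/2)^6 in the expansion is -1/720, so h^(6)(pi/2) = 6! * (-1/720) = -1.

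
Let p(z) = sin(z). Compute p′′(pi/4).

-sqrt(2)/2

From the series, [(z - pi/4)^2] p = -sqrt(2)/4; multiply by 2! = 2 to get -sqrt(2)/2.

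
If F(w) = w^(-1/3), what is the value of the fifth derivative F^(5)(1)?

-3640/243

The coefficient of (w - 1)^5 in the expansion is -91/729, so F^(5)(1) = 5! * (-91/729) = -3640/243.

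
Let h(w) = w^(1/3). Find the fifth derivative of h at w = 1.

Differentiate repeatedly and evaluate at the center.
The coefficient of (w - 1)^5 in the expansion is 22/729, so h^(5)(1) = 5! * (22/729) = 880/243.

880/243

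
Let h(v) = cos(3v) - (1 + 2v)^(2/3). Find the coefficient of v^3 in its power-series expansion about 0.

-32/81

Combine the two series term by term.
[v^0] = 0;  [v^1] = -4/3;  [v^2] = -73/18;  [v^3] = -32/81.
So c_3 = h′′′(0)/3! = -32/81.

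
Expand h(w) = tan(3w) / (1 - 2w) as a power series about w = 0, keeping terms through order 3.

Expand each factor separately, then convolve coefficients.
h(0) = 0
h′(0) = 3
h′′(0) = 12
h′′′(0) = 126

21*w^3 + 6*w^2 + 3*w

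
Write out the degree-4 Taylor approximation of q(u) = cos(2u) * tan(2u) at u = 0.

-4*u^3/3 + 2*u

Multiply the two series term by term and collect like powers.
[u^0] = 0;  [u^1] = 2;  [u^2] = 0;  [u^3] = -4/3;  [u^4] = 0.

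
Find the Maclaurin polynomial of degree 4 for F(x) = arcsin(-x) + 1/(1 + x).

x^4 - 7*x^3/6 + x^2 - 2*x + 1

Combine the two series term by term.
F(0) = 1
F′(0) = -2
F′′(0) = 2
F′′′(0) = -7
F^(4)(0) = 24
The Taylor polynomial is Σ F^(k)(0)/k! · x^k.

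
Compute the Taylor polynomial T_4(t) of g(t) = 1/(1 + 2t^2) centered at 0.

Apply the Taylor formula c_k = f^(k)(a)/k!.

4*t^4 - 2*t^2 + 1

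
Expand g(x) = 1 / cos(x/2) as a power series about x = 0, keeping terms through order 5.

5*x^4/384 + x^2/8 + 1

Divide the numerator series by the denominator series (power-series long division).
g(0) = 1
g′(0) = 0
g′′(0) = 1/4
g′′′(0) = 0
g^(4)(0) = 5/16
g^(5)(0) = 0
Then c_k = g^(k)(0)/k! gives each Taylor coefficient.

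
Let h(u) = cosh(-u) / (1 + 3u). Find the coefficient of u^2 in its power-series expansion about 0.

19/2

Take the Cauchy product of the two expansions.
h(0) = 1
h′(0) = -3
h′′(0) = 19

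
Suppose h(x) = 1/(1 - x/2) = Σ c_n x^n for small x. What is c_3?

1/8

Apply the Taylor formula c_k = f^(k)(a)/k!.
h(0) = 1
h′(0) = 1/2
h′′(0) = 1/2
h′′′(0) = 3/4
So c_3 = h′′′(0)/3! = 1/8.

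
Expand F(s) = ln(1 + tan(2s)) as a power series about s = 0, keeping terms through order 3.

Compose series: expand the inner function first, then feed it into the outer expansion.

16*s^3/3 - 2*s^2 + 2*s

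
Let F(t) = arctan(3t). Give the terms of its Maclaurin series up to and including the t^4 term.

-9*t^3 + 3*t

Differentiate repeatedly and evaluate at the center.
F(0) = 0
F′(0) = 3
F′′(0) = 0
F′′′(0) = -54
F^(4)(0) = 0
Then c_k = F^(k)(0)/k! gives each Taylor coefficient.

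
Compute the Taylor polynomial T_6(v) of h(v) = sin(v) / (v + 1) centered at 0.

Multiply the numerator's expansion by the denominator's geometric series.

-101*v^6/120 + 101*v^5/120 - 5*v^4/6 + 5*v^3/6 - v^2 + v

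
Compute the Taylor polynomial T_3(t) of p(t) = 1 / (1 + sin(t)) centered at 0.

Use the geometric series for the reciprocal, then substitute.

-5*t^3/6 + t^2 - t + 1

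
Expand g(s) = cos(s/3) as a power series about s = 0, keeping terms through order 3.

Differentiate repeatedly and evaluate at the center.
g(0) = 1
g′(0) = 0
g′′(0) = -1/9
g′′′(0) = 0

1 - s^2/18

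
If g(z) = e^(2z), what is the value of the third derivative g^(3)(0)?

Differentiate repeatedly and evaluate at the center.
From the series, [z^3] g = 4/3; multiply by 3! = 6 to get 8.

8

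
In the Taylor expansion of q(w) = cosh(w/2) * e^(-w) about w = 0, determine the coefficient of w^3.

Multiply the two series term by term and collect like powers.

-7/24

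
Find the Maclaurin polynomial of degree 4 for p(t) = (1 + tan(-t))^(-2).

7*t^4 + 14*t^3/3 + 3*t^2 + 2*t + 1

Substitute the inner expansion into the outer series and collect powers.
p(0) = 1
p′(0) = 2
p′′(0) = 6
p′′′(0) = 28
p^(4)(0) = 168
The Taylor polynomial is Σ p^(k)(0)/k! · t^k.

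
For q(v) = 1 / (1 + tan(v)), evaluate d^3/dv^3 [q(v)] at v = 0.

Use the geometric series for the reciprocal, then substitute.
The coefficient of v^3 in the expansion is -4/3, so q′′′(0) = 3! * (-4/3) = -8.

-8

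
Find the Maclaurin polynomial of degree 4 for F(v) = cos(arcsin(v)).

Let u equal the inner series; expand the outer function in u and truncate.
F(0) = 1
F′(0) = 0
F′′(0) = -1
F′′′(0) = 0
F^(4)(0) = -3
Then c_k = F^(k)(0)/k! gives each Taylor coefficient.

-v^4/8 - v^2/2 + 1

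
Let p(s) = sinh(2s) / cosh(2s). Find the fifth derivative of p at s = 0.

512

Invert the denominator's series and multiply.
The coefficient of s^5 in the expansion is 64/15, so p^(5)(0) = 5! * (64/15) = 512.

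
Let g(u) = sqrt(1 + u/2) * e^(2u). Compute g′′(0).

79/16

Expand each factor separately, then convolve coefficients.
The coefficient of u^2 in the expansion is 79/32, so g′′(0) = 2! * (79/32) = 79/16.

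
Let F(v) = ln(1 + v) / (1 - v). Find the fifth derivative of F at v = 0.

Multiply the two series term by term and collect like powers.
The coefficient of v^5 in the expansion is 47/60, so F^(5)(0) = 5! * (47/60) = 94.

94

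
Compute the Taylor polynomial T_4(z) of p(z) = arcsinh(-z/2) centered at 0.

p(0) = 0
p′(0) = -1/2
p′′(0) = 0
p′′′(0) = 1/8
p^(4)(0) = 0

z^3/48 - z/2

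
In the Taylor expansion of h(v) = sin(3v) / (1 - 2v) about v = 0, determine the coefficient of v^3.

15/2

Multiply the two series term by term and collect like powers.
h(0) = 0
h′(0) = 3
h′′(0) = 12
h′′′(0) = 45
So c_3 = h′′′(0)/3! = 15/2.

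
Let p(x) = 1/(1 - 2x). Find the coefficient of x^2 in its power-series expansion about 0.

p(0) = 1
p′(0) = 2
p′′(0) = 8
So c_2 = p′′(0)/2! = 4.

4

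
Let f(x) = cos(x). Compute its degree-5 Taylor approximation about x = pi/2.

Apply the Taylor formula c_k = f^(k)(a)/k!.
[(x - pi/2)^0] = 0;  [(x - pi/2)^1] = -1;  [(x - pi/2)^2] = 0;  [(x - pi/2)^3] = 1/6;  [(x - pi/2)^4] = 0;  [(x - pi/2)^5] = -1/120.

-(x - pi/2)^5/120 + (x - pi/2)^3/6 - (x - pi/2)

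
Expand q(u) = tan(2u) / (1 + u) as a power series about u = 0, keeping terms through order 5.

134*u^5/15 - 14*u^4/3 + 14*u^3/3 - 2*u^2 + 2*u

Write out both Maclaurin series and multiply, keeping only the needed powers.
q(0) = 0
q′(0) = 2
q′′(0) = -4
q′′′(0) = 28
q^(4)(0) = -112
q^(5)(0) = 1072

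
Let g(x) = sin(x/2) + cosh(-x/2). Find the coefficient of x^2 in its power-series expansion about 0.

1/8

Combine the two series term by term.
[x^0] = 1;  [x^1] = 1/2;  [x^2] = 1/8.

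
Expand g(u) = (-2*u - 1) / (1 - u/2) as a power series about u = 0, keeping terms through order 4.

-5*u^4/16 - 5*u^3/8 - 5*u^2/4 - 5*u/2 - 1

Shift and add copies of the series according to the polynomial's terms.
g(0) = -1
g′(0) = -5/2
g′′(0) = -5/2
g′′′(0) = -15/4
g^(4)(0) = -15/2
Dividing each by k! gives the coefficients c_0, ..., c_4.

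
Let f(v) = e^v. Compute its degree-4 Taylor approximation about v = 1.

[(v - 1)^0] = e;  [(v - 1)^1] = e;  [(v - 1)^2] = e/2;  [(v - 1)^3] = e/6;  [(v - 1)^4] = e/24.

e*(v - 1)^4/24 + e*(v - 1)^3/6 + e*(v - 1)^2/2 + e*(v - 1) + e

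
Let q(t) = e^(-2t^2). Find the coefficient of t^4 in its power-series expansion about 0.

[t^0] = 1;  [t^1] = 0;  [t^2] = -2;  [t^3] = 0;  [t^4] = 2.

2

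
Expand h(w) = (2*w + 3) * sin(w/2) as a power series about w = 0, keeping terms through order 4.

Distribute the polynomial across the series and collect like powers.
h(0) = 0
h′(0) = 3/2
h′′(0) = 2
h′′′(0) = -3/8
h^(4)(0) = -1
Dividing each by k! gives the coefficients c_0, ..., c_4.

-w^4/24 - w^3/16 + w^2 + 3*w/2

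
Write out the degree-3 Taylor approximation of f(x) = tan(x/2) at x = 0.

[x^0] = 0;  [x^1] = 1/2;  [x^2] = 0;  [x^3] = 1/24.

x^3/24 + x/2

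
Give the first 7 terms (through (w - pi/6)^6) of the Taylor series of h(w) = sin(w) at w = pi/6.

[(w - pi/6)^0] = 1/2;  [(w - pi/6)^1] = sqrt(3)/2;  [(w - pi/6)^2] = -1/4;  [(w - pi/6)^3] = -sqrt(3)/12;  [(w - pi/6)^4] = 1/48;  [(w - pi/6)^5] = sqrt(3)/240;  [(w - pi/6)^6] = -1/1440.

-(w - pi/6)^6/1440 + sqrt(3)*(w - pi/6)^5/240 + (w - pi/6)^4/48 - sqrt(3)*(w - pi/6)^3/12 - (w - pi/6)^2/4 + sqrt(3)*(w - pi/6)/2 + 1/2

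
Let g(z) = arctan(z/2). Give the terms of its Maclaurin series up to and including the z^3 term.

g(0) = 0
g′(0) = 1/2
g′′(0) = 0
g′′′(0) = -1/4
Then c_k = g^(k)(0)/k! gives each Taylor coefficient.

-z^3/24 + z/2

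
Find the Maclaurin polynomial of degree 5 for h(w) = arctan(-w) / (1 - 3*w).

-391*w^5/5 - 26*w^4 - 26*w^3/3 - 3*w^2 - w

Multiply the numerator's expansion by the denominator's geometric series.
[w^0] = 0;  [w^1] = -1;  [w^2] = -3;  [w^3] = -26/3;  [w^4] = -26;  [w^5] = -391/5.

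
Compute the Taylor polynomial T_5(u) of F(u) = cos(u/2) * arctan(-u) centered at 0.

-469*u^5/1920 + 11*u^3/24 - u

Write out both Maclaurin series and multiply, keeping only the needed powers.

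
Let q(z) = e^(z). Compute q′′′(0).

The coefficient of z^3 in the expansion is 1/6, so q′′′(0) = 3! * (1/6) = 1.

1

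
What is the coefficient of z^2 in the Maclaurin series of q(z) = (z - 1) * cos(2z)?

Shift and add copies of the series according to the polynomial's terms.
q(0) = -1
q′(0) = 1
q′′(0) = 4
The Taylor polynomial is Σ q^(k)(0)/k! · z^k.

2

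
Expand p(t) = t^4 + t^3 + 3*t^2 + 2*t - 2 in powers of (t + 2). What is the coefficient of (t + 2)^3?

p(-2) = 14
p′(-2) = -30
p′′(-2) = 42
p′′′(-2) = -42
Then c_k = p^(k)(-2)/k! gives each Taylor coefficient.

-7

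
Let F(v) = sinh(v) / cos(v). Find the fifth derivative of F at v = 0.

36

Divide the numerator series by the denominator series (power-series long division).
From the series, [v^5] F = 3/10; multiply by 5! = 120 to get 36.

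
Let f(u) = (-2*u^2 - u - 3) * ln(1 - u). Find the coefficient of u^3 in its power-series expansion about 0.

Distribute the polynomial across the series and collect like powers.
f(0) = 0
f′(0) = 3
f′′(0) = 5
f′′′(0) = 21
So c_3 = f′′′(0)/3! = 7/2.

7/2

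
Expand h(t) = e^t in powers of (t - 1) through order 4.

e*(t - 1)^4/24 + e*(t - 1)^3/6 + e*(t - 1)^2/2 + e*(t - 1) + e

h(1) = e
h′(1) = e
h′′(1) = e
h′′′(1) = e
h^(4)(1) = e
Then c_k = h^(k)(1)/k! gives each Taylor coefficient.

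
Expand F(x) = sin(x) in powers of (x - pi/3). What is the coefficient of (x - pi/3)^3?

Compute the successive derivatives at the expansion point and divide by k!.
F(pi/3) = sqrt(3)/2
F′(pi/3) = 1/2
F′′(pi/3) = -sqrt(3)/2
F′′′(pi/3) = -1/2
So c_3 = F′′′(pi/3)/3! = -1/12.

-1/12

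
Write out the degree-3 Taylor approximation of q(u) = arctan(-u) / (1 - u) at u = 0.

-2*u^3/3 - u^2 - u

Expand each factor separately, then convolve coefficients.
q(0) = 0
q′(0) = -1
q′′(0) = -2
q′′′(0) = -4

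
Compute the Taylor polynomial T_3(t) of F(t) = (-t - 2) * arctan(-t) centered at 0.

-2*t^3/3 + t^2 + 2*t

Distribute the polynomial across the series and collect like powers.
F(0) = 0
F′(0) = 2
F′′(0) = 2
F′′′(0) = -4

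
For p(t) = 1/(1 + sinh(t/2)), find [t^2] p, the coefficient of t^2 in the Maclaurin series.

1/4

Compose series: expand the inner function first, then feed it into the outer expansion.
p(0) = 1
p′(0) = -1/2
p′′(0) = 1/2
The Taylor polynomial is Σ p^(k)(0)/k! · t^k.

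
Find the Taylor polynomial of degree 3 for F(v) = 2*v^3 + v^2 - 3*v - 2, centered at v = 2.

2*(v - 2)^3 + 13*(v - 2)^2 + 25*(v - 2) + 12

Compute the successive derivatives at the expansion point and divide by k!.
F(2) = 12
F′(2) = 25
F′′(2) = 26
F′′′(2) = 12
Dividing each by k! gives the coefficients c_0, ..., c_3.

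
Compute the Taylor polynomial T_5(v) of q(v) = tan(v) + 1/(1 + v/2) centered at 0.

Add the two expansions coefficient-wise.

49*v^5/480 + v^4/16 + 5*v^3/24 + v^2/4 + v/2 + 1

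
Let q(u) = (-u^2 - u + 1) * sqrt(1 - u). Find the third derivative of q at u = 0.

27/8

Shift and add copies of the series according to the polynomial's terms.
The coefficient of u^3 in the expansion is 9/16, so q′′′(0) = 3! * (9/16) = 27/8.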